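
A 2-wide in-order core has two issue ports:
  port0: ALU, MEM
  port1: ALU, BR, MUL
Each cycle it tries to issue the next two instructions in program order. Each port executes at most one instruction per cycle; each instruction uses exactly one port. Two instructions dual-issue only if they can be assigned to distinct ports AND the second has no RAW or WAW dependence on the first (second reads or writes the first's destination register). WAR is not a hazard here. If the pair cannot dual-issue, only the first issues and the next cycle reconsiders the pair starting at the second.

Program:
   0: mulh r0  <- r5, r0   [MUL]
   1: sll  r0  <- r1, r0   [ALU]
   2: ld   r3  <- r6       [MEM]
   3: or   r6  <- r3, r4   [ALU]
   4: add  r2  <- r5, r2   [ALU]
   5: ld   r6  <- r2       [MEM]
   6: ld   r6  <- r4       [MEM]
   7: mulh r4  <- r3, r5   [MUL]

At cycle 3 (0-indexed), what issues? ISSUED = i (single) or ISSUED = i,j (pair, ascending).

ISSUED = 5

  cy0 -> i0 (mulh) RAW+WAW r0
  cy1 -> i1+i2 (sll+ld) 2-wide
  cy2 -> i3+i4 (or+add) 2-wide
  cy3 -> i5 (ld) no-port MEM/MEM
  cy4 -> i6+i7 (ld+mulh) 2-wide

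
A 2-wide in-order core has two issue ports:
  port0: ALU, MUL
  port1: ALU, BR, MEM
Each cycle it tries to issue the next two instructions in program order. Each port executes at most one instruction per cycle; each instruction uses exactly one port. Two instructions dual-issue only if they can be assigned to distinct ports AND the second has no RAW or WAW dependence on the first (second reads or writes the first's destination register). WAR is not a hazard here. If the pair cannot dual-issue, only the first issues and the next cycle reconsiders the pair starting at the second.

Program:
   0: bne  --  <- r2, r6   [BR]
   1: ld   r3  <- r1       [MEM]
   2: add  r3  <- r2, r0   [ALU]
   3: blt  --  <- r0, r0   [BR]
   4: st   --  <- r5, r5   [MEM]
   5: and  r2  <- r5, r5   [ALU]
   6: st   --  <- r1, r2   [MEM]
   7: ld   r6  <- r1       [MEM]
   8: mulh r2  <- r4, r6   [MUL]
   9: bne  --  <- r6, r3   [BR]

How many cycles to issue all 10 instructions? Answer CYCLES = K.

t=0 i0:bne ; no-port BR/MEM
t=1 i1:ld ; WAW r3
t=2 i2+i3:add;blt ; dual
t=3 i4+i5:st;and ; dual
t=4 i6:st ; no-port MEM/MEM
t=5 i7:ld ; RAW r6
t=6 i8+i9:mulh;bne ; dual

CYCLES = 7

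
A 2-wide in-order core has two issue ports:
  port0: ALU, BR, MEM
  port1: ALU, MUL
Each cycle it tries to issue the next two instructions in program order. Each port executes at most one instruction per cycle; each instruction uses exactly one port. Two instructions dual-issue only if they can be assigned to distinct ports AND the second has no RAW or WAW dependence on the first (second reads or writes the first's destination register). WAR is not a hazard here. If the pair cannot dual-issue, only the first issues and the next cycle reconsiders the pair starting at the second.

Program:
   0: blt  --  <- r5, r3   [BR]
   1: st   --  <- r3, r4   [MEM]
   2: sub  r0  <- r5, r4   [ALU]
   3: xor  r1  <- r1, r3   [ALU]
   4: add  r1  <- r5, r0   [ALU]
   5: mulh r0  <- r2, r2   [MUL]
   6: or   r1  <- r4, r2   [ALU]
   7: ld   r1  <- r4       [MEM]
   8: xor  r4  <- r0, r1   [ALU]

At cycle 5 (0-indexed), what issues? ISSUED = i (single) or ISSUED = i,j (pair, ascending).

ISSUED = 7

c0: i0 blt.BR  no-port BR/MEM
c1: i1+i2 st.MEM sub.ALU  dual
c2: i3 xor.ALU  WAW r1
c3: i4+i5 add.ALU mulh.MUL  dual
c4: i6 or.ALU  WAW r1
c5: i7 ld.MEM  RAW r1
c6: i8 xor.ALU  tail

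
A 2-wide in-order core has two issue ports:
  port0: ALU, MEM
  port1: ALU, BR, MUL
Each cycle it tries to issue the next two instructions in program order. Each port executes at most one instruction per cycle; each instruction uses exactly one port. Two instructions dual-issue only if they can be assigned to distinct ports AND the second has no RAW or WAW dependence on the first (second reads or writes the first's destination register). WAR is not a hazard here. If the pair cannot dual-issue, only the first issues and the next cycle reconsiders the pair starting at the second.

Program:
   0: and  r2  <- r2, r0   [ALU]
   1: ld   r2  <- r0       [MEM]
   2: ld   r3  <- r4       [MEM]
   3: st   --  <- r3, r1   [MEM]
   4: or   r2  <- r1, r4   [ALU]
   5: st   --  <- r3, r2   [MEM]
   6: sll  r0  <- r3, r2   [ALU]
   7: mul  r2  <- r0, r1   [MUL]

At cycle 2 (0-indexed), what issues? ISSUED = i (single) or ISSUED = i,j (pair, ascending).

ISSUED = 2

[0] i0  and.ALU  -- WAW r2
[1] i1  ld.MEM  -- no-port MEM/MEM
[2] i2  ld.MEM  -- no-port MEM/MEM
[3] i3+i4  st.MEM;or.ALU  -- dual
[4] i5+i6  st.MEM;sll.ALU  -- dual
[5] i7  mul.MUL  -- tail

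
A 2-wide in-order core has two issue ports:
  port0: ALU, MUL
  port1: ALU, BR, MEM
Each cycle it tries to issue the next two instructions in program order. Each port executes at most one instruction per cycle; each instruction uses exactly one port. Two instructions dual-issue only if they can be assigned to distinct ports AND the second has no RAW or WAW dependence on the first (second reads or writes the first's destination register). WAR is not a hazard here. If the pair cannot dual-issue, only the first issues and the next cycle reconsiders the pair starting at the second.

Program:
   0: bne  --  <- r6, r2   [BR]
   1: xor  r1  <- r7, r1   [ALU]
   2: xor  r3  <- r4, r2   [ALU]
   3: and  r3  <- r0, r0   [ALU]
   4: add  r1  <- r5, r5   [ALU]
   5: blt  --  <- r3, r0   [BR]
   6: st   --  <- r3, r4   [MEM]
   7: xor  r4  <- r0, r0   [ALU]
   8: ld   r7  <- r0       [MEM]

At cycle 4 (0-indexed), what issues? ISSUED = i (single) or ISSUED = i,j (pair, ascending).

ISSUED = 6,7

  cy0 -> i0/i1 (bne.BR+xor.ALU) dual
  cy1 -> i2 (xor.ALU) WAW r3
  cy2 -> i3/i4 (and.ALU+add.ALU) dual
  cy3 -> i5 (blt.BR) no-port BR/MEM
  cy4 -> i6/i7 (st.MEM+xor.ALU) dual
  cy5 -> i8 (ld.MEM) tail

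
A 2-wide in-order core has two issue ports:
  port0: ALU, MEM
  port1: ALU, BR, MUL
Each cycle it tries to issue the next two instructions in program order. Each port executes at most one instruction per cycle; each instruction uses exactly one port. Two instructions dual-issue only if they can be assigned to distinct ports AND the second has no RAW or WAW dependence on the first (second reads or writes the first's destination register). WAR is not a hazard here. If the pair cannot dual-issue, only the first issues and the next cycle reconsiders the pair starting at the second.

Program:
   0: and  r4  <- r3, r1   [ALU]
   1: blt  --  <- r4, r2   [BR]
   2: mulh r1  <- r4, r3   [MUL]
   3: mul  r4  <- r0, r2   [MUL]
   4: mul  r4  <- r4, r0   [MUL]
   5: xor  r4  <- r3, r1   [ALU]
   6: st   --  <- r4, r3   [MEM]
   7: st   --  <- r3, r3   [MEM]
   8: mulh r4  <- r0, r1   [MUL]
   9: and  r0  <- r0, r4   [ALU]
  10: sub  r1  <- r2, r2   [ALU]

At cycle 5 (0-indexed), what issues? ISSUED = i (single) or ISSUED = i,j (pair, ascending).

0. and @i0  | RAW r4
1. blt @i1  | no-port BR/MUL
2. mulh @i2  | no-port MUL/MUL
3. mul @i3  | no-port MUL/MUL
4. mul @i4  | WAW r4
5. xor @i5  | RAW r4
6. st @i6  | no-port MEM/MEM
7. st+mulh @i7/i8  | dual
8. and+sub @i9/i10  | dual

ISSUED = 5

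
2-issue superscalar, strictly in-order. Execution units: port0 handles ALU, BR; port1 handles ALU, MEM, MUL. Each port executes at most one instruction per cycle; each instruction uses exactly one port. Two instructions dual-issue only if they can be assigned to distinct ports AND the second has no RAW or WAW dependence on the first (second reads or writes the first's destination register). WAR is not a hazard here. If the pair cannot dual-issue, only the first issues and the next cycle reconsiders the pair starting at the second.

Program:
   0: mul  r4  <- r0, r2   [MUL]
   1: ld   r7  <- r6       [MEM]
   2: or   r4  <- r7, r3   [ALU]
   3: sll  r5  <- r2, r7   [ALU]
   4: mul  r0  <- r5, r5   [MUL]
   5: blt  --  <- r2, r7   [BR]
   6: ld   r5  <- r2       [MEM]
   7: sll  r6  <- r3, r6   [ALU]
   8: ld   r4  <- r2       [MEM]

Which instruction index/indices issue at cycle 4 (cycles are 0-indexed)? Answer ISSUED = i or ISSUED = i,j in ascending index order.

0. mul @i0  | no-port MUL/MEM
1. ld @i1  | RAW r7
2. or;sll @i2/i3  | dual
3. mul;blt @i4/i5  | dual
4. ld;sll @i6/i7  | dual
5. ld @i8  | tail

ISSUED = 6,7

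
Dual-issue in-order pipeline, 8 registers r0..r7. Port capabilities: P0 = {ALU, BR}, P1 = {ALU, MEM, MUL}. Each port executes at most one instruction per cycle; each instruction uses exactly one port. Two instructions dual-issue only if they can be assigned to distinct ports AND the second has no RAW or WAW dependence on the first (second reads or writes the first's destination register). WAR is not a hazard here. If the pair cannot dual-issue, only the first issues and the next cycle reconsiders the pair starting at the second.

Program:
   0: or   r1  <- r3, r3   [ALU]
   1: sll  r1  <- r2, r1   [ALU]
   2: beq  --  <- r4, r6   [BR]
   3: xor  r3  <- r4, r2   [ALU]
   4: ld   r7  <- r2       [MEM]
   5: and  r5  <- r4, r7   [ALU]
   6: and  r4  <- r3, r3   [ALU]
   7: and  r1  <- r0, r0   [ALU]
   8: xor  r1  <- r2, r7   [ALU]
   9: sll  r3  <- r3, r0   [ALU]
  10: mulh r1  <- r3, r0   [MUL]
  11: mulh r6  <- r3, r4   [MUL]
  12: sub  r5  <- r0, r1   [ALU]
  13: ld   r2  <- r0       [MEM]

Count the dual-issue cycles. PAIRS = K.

#0 head=0: or i0 RAW+WAW r1
#1 head=1: sll beq i1,i2 pair
#2 head=3: xor ld i3,i4 pair
#3 head=5: and and i5,i6 pair
#4 head=7: and i7 WAW r1
#5 head=8: xor sll i8,i9 pair
#6 head=10: mulh i10 no-port MUL/MUL
#7 head=11: mulh sub i11,i12 pair
#8 head=13: ld i13 tail

PAIRS = 5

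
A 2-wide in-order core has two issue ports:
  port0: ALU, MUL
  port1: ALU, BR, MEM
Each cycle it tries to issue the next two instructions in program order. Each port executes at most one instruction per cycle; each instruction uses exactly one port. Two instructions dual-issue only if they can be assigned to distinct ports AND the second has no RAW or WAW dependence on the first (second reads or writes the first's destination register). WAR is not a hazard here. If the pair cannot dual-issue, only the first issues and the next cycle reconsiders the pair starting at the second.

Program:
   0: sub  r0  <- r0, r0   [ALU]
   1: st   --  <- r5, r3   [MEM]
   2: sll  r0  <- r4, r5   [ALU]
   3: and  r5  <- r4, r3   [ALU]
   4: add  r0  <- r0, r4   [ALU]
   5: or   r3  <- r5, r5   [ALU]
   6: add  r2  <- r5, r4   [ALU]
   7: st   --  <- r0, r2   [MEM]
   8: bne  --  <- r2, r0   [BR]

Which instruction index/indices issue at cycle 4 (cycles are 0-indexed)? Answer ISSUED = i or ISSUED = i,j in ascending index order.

ISSUED = 7

0. sub st @i0/i1  | 2-wide
1. sll and @i2/i3  | 2-wide
2. add or @i4/i5  | 2-wide
3. add @i6  | RAW r2
4. st @i7  | no-port MEM/BR
5. bne @i8  | tail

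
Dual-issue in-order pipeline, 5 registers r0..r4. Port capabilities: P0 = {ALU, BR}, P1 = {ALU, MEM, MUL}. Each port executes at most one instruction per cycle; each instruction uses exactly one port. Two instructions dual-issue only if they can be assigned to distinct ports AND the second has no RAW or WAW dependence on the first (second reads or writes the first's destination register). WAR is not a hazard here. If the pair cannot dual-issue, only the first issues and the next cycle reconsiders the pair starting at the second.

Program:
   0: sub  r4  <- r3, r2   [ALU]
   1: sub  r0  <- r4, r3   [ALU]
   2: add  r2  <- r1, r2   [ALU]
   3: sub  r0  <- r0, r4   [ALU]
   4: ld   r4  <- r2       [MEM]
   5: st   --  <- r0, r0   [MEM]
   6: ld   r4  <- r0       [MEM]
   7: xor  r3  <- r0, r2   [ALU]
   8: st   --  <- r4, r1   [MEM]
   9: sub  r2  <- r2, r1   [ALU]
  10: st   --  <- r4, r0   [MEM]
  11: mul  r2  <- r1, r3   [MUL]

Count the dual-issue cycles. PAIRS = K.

PAIRS = 4

c0: i0 sub.ALU  RAW r4
c1: i1/i2 sub.ALU/add.ALU  pair
c2: i3/i4 sub.ALU/ld.MEM  pair
c3: i5 st.MEM  no-port MEM/MEM
c4: i6/i7 ld.MEM/xor.ALU  pair
c5: i8/i9 st.MEM/sub.ALU  pair
c6: i10 st.MEM  no-port MEM/MUL
c7: i11 mul.MUL  tail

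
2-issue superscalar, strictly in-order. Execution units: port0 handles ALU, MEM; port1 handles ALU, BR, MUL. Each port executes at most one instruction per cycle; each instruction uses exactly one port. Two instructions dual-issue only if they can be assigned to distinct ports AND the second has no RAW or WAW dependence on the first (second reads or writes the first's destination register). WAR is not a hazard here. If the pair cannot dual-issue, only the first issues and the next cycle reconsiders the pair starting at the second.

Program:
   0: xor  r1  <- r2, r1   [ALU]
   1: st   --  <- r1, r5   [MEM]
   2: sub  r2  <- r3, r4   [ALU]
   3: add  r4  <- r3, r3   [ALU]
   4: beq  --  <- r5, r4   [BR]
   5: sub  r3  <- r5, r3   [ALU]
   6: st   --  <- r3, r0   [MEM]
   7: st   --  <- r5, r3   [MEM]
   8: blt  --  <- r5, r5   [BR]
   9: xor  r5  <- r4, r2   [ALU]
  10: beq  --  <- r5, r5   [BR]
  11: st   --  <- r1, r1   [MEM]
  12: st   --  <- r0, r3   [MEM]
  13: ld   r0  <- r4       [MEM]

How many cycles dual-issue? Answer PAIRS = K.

PAIRS = 4

c0: i0 xor.ALU  RAW r1
c1: i1,i2 st.MEM/sub.ALU  dual
c2: i3 add.ALU  RAW r4
c3: i4,i5 beq.BR/sub.ALU  dual
c4: i6 st.MEM  no-port MEM/MEM
c5: i7,i8 st.MEM/blt.BR  dual
c6: i9 xor.ALU  RAW r5
c7: i10,i11 beq.BR/st.MEM  dual
c8: i12 st.MEM  no-port MEM/MEM
c9: i13 ld.MEM  tail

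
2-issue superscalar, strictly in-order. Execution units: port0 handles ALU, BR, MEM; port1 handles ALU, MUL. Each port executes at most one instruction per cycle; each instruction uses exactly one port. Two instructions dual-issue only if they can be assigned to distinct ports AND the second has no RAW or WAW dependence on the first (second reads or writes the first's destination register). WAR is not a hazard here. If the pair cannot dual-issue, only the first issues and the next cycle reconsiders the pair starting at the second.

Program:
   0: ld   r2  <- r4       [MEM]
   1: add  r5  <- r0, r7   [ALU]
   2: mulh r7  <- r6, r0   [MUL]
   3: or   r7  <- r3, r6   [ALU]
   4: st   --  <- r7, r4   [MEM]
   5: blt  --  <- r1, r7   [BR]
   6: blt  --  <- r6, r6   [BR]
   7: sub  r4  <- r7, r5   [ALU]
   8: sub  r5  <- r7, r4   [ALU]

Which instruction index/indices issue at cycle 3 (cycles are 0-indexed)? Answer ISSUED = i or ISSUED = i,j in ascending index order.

ISSUED = 4

  cy0 -> i0,i1 (ld+add) 2-wide
  cy1 -> i2 (mulh) WAW r7
  cy2 -> i3 (or) RAW r7
  cy3 -> i4 (st) no-port MEM/BR
  cy4 -> i5 (blt) no-port BR/BR
  cy5 -> i6,i7 (blt+sub) 2-wide
  cy6 -> i8 (sub) tail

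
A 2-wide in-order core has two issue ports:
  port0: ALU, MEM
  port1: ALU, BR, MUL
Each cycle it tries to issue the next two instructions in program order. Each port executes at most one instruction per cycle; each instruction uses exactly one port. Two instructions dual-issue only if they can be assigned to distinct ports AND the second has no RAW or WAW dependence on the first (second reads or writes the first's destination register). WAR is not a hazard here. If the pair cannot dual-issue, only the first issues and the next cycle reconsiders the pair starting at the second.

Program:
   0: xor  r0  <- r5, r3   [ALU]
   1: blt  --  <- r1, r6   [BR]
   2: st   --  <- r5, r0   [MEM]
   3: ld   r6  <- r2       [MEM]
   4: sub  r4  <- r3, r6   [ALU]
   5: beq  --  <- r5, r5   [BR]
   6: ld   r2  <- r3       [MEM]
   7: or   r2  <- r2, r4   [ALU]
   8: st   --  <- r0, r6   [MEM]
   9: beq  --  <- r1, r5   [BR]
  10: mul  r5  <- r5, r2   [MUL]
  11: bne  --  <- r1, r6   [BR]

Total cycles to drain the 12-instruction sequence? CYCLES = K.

c0: i0&i1 xor.ALU+blt.BR  pair
c1: i2 st.MEM  no-port MEM/MEM
c2: i3 ld.MEM  RAW r6
c3: i4&i5 sub.ALU+beq.BR  pair
c4: i6 ld.MEM  RAW+WAW r2
c5: i7&i8 or.ALU+st.MEM  pair
c6: i9 beq.BR  no-port BR/MUL
c7: i10 mul.MUL  no-port MUL/BR
c8: i11 bne.BR  tail

CYCLES = 9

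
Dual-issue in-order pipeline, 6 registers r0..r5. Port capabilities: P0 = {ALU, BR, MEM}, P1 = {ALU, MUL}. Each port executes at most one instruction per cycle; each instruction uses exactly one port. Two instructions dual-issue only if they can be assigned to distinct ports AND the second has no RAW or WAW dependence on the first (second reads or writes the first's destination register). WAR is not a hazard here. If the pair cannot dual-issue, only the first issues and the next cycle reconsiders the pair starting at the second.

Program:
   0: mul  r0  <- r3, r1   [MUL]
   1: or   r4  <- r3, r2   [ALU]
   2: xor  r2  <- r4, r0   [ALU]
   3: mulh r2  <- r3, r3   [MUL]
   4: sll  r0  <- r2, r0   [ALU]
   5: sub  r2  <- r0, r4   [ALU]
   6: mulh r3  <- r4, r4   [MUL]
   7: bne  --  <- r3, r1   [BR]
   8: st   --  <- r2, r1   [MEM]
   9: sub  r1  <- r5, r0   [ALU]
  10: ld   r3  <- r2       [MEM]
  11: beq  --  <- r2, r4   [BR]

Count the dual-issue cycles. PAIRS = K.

PAIRS = 3

#0 head=0: mul;or i0,i1 dual
#1 head=2: xor i2 WAW r2
#2 head=3: mulh i3 RAW r2
#3 head=4: sll i4 RAW r0
#4 head=5: sub;mulh i5,i6 dual
#5 head=7: bne i7 no-port BR/MEM
#6 head=8: st;sub i8,i9 dual
#7 head=10: ld i10 no-port MEM/BR
#8 head=11: beq i11 tail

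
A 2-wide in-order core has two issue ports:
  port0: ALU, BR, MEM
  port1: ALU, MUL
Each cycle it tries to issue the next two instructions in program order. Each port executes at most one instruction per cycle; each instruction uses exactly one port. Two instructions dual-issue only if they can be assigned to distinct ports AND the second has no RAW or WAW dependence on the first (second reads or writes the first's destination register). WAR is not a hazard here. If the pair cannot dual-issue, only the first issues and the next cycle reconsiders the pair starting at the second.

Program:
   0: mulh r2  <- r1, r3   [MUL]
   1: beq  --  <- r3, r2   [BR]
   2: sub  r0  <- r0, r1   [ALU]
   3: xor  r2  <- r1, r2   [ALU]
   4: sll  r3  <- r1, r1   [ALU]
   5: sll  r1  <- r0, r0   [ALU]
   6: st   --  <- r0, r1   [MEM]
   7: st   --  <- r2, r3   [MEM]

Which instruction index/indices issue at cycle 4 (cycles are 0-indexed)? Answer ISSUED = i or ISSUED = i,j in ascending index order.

t=0 i0:mulh ; RAW r2
t=1 i1+i2:beq/sub ; pair
t=2 i3+i4:xor/sll ; pair
t=3 i5:sll ; RAW r1
t=4 i6:st ; no-port MEM/MEM
t=5 i7:st ; tail

ISSUED = 6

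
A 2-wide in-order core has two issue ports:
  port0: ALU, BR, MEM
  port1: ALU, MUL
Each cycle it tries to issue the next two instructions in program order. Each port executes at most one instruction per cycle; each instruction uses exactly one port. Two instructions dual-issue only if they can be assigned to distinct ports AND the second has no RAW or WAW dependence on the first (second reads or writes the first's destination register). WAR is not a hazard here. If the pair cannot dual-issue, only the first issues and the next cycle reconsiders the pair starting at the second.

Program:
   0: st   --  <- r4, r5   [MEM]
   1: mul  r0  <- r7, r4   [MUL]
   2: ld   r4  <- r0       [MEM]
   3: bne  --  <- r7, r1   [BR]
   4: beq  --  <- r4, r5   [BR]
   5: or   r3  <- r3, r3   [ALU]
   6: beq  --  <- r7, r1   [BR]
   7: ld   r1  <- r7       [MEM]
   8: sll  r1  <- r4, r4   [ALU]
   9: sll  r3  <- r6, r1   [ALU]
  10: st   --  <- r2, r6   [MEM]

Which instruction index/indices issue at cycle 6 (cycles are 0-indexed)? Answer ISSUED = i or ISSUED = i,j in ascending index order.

ISSUED = 8

0. st.MEM+mul.MUL @i0,i1  | 2-wide
1. ld.MEM @i2  | no-port MEM/BR
2. bne.BR @i3  | no-port BR/BR
3. beq.BR+or.ALU @i4,i5  | 2-wide
4. beq.BR @i6  | no-port BR/MEM
5. ld.MEM @i7  | WAW r1
6. sll.ALU @i8  | RAW r1
7. sll.ALU+st.MEM @i9,i10  | 2-wide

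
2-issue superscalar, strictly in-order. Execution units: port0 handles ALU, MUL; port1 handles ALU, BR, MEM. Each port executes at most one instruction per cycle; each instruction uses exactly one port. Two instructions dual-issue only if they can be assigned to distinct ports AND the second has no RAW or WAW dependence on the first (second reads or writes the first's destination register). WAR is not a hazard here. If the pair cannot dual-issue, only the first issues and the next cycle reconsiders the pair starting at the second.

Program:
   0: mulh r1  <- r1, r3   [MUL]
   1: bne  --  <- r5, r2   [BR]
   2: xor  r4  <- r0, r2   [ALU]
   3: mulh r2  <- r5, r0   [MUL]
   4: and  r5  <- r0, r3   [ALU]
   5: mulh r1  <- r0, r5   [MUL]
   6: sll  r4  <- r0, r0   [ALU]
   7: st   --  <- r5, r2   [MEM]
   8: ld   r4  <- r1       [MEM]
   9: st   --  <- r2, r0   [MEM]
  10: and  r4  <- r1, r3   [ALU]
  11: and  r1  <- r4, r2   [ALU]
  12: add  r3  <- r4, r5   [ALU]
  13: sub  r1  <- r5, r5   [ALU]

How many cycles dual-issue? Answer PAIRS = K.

  cy0 -> i0&i1 (mulh/bne) pair
  cy1 -> i2&i3 (xor/mulh) pair
  cy2 -> i4 (and) RAW r5
  cy3 -> i5&i6 (mulh/sll) pair
  cy4 -> i7 (st) no-port MEM/MEM
  cy5 -> i8 (ld) no-port MEM/MEM
  cy6 -> i9&i10 (st/and) pair
  cy7 -> i11&i12 (and/add) pair
  cy8 -> i13 (sub) tail

PAIRS = 5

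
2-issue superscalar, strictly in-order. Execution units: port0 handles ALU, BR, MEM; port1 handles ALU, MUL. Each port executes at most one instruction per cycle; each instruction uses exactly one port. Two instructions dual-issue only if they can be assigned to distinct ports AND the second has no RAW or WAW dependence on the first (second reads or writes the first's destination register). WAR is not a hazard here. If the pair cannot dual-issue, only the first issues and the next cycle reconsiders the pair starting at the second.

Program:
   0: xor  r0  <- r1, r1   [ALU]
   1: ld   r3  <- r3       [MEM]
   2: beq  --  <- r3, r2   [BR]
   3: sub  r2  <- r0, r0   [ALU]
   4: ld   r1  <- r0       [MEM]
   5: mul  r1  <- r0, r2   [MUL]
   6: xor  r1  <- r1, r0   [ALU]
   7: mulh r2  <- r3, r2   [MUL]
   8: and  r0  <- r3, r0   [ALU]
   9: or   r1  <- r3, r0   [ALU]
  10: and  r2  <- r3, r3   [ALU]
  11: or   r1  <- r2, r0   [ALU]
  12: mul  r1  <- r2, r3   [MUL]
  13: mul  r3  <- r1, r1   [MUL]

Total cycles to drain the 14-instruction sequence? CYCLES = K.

[0] i0,i1  xor+ld  -- 2-wide
[1] i2,i3  beq+sub  -- 2-wide
[2] i4  ld  -- WAW r1
[3] i5  mul  -- RAW+WAW r1
[4] i6,i7  xor+mulh  -- 2-wide
[5] i8  and  -- RAW r0
[6] i9,i10  or+and  -- 2-wide
[7] i11  or  -- WAW r1
[8] i12  mul  -- no-port MUL/MUL
[9] i13  mul  -- tail

CYCLES = 10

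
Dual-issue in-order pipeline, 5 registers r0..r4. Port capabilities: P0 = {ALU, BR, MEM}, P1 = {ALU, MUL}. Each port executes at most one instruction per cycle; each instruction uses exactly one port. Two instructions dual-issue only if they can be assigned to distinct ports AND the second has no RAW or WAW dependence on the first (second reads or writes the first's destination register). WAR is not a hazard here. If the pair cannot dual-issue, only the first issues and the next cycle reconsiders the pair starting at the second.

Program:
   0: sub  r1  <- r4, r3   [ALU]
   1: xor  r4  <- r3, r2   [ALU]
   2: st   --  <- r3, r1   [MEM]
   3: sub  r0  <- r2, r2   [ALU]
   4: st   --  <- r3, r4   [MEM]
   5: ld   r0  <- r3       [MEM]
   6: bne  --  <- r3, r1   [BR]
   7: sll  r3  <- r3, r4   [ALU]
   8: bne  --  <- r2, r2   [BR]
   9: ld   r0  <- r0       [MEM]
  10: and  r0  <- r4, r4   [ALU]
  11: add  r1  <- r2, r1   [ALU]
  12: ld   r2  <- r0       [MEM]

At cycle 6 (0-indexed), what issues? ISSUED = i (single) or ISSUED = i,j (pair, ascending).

[0] i0+i1  sub.ALU xor.ALU  -- 2-wide
[1] i2+i3  st.MEM sub.ALU  -- 2-wide
[2] i4  st.MEM  -- no-port MEM/MEM
[3] i5  ld.MEM  -- no-port MEM/BR
[4] i6+i7  bne.BR sll.ALU  -- 2-wide
[5] i8  bne.BR  -- no-port BR/MEM
[6] i9  ld.MEM  -- WAW r0
[7] i10+i11  and.ALU add.ALU  -- 2-wide
[8] i12  ld.MEM  -- tail

ISSUED = 9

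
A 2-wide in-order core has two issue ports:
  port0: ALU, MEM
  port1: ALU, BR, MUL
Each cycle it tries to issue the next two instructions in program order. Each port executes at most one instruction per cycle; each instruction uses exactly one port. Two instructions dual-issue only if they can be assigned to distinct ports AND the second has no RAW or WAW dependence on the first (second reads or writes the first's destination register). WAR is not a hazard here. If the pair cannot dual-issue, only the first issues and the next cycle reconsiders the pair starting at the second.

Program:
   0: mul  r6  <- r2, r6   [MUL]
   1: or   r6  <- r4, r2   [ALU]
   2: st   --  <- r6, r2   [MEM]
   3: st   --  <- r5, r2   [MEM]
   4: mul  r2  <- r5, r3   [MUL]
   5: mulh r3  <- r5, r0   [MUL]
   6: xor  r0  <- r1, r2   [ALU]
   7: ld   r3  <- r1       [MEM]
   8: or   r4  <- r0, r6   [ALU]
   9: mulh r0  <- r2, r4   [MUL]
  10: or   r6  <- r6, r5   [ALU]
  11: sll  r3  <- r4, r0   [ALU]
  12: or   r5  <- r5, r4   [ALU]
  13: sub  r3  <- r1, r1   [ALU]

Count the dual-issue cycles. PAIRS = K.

  cy0 -> i0 (mul) WAW r6
  cy1 -> i1 (or) RAW r6
  cy2 -> i2 (st) no-port MEM/MEM
  cy3 -> i3&i4 (st/mul) dual
  cy4 -> i5&i6 (mulh/xor) dual
  cy5 -> i7&i8 (ld/or) dual
  cy6 -> i9&i10 (mulh/or) dual
  cy7 -> i11&i12 (sll/or) dual
  cy8 -> i13 (sub) tail

PAIRS = 5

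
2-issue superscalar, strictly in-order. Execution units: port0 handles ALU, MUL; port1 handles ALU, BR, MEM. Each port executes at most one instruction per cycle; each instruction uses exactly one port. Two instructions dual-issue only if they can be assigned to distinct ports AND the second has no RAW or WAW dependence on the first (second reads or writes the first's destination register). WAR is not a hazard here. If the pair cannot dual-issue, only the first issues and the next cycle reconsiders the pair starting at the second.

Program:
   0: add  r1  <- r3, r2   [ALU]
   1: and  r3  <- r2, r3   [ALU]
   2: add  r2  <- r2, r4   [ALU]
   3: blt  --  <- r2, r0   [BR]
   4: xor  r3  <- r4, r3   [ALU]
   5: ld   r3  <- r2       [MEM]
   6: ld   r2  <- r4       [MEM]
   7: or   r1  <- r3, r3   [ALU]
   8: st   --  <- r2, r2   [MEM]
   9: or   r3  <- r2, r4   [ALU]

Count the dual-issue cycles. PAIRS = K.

0. add.ALU and.ALU @i0+i1  | pair
1. add.ALU @i2  | RAW r2
2. blt.BR xor.ALU @i3+i4  | pair
3. ld.MEM @i5  | no-port MEM/MEM
4. ld.MEM or.ALU @i6+i7  | pair
5. st.MEM or.ALU @i8+i9  | pair

PAIRS = 4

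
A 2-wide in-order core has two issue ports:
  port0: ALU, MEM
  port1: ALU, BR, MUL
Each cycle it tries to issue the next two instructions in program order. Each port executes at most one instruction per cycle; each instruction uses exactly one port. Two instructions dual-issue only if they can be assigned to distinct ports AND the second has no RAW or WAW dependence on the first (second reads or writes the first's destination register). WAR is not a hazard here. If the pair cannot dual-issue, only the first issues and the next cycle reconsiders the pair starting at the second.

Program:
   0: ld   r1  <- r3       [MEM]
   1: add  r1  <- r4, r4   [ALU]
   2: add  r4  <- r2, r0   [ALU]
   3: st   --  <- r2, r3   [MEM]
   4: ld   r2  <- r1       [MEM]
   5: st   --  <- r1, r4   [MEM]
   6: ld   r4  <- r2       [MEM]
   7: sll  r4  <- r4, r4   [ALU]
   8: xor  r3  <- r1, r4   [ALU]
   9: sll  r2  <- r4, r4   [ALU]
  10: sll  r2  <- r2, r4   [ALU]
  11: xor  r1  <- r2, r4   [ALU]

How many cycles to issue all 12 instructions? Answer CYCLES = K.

[0] i0  ld.MEM  -- WAW r1
[1] i1+i2  add.ALU add.ALU  -- dual
[2] i3  st.MEM  -- no-port MEM/MEM
[3] i4  ld.MEM  -- no-port MEM/MEM
[4] i5  st.MEM  -- no-port MEM/MEM
[5] i6  ld.MEM  -- RAW+WAW r4
[6] i7  sll.ALU  -- RAW r4
[7] i8+i9  xor.ALU sll.ALU  -- dual
[8] i10  sll.ALU  -- RAW r2
[9] i11  xor.ALU  -- tail

CYCLES = 10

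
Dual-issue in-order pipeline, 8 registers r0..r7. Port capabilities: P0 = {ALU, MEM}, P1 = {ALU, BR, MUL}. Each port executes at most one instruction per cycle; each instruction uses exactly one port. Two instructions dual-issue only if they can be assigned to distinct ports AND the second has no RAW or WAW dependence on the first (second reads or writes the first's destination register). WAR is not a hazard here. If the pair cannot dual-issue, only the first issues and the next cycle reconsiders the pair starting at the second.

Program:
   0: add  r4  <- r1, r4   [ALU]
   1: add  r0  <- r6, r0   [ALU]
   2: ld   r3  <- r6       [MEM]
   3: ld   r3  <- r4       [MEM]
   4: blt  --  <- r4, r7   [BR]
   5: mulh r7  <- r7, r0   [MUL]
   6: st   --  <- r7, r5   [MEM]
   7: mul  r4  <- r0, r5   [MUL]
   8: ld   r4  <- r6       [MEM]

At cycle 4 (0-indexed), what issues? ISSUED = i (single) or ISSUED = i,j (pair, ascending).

#0 head=0: add/add i0/i1 2-wide
#1 head=2: ld i2 no-port MEM/MEM
#2 head=3: ld/blt i3/i4 2-wide
#3 head=5: mulh i5 RAW r7
#4 head=6: st/mul i6/i7 2-wide
#5 head=8: ld i8 tail

ISSUED = 6,7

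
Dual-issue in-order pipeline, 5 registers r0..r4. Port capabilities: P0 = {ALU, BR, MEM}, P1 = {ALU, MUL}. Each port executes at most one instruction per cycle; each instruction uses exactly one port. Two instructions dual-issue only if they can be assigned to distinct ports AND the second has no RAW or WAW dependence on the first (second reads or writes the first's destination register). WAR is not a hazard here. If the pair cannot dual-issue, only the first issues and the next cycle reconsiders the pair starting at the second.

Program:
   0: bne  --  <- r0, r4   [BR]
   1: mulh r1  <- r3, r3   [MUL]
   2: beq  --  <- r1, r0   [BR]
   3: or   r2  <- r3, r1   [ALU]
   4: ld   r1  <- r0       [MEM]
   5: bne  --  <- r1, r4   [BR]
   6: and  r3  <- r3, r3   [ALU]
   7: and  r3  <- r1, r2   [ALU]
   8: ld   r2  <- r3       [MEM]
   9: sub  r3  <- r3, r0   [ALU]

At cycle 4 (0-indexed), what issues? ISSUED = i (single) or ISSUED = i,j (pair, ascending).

ISSUED = 7

#0 head=0: bne.BR;mulh.MUL i0&i1 dual
#1 head=2: beq.BR;or.ALU i2&i3 dual
#2 head=4: ld.MEM i4 no-port MEM/BR
#3 head=5: bne.BR;and.ALU i5&i6 dual
#4 head=7: and.ALU i7 RAW r3
#5 head=8: ld.MEM;sub.ALU i8&i9 dual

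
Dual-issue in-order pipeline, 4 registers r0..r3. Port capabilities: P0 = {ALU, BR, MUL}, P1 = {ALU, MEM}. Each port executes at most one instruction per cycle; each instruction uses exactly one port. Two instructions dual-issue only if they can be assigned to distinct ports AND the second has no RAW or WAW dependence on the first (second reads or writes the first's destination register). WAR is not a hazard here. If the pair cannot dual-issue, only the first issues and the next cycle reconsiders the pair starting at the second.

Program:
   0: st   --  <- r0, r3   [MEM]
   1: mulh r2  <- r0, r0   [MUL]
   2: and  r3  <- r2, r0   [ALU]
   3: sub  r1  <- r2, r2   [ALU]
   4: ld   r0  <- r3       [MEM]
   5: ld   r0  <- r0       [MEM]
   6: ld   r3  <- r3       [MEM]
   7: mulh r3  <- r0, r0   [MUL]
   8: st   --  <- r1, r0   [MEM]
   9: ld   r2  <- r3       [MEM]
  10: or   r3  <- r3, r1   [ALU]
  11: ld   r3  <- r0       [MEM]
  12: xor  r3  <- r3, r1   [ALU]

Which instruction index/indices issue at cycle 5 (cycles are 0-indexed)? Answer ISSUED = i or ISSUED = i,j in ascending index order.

  cy0 -> i0+i1 (st mulh) dual
  cy1 -> i2+i3 (and sub) dual
  cy2 -> i4 (ld) no-port MEM/MEM
  cy3 -> i5 (ld) no-port MEM/MEM
  cy4 -> i6 (ld) WAW r3
  cy5 -> i7+i8 (mulh st) dual
  cy6 -> i9+i10 (ld or) dual
  cy7 -> i11 (ld) RAW+WAW r3
  cy8 -> i12 (xor) tail

ISSUED = 7,8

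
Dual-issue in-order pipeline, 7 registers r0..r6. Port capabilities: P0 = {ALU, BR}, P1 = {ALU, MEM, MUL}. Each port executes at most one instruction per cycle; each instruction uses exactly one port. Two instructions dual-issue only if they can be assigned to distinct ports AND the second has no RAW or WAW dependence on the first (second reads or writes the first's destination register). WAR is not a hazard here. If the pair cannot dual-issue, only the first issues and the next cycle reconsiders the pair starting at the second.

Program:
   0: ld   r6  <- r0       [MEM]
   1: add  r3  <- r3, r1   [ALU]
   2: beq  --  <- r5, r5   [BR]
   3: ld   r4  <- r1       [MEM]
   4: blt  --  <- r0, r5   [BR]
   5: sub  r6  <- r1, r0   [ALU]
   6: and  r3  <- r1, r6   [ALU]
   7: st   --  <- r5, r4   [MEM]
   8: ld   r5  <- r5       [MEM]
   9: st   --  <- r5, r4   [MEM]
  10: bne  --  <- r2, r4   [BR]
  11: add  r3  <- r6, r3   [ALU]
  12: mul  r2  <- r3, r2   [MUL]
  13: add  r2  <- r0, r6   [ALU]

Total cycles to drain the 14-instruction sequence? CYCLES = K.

CYCLES = 9

#0 head=0: ld+add i0/i1 pair
#1 head=2: beq+ld i2/i3 pair
#2 head=4: blt+sub i4/i5 pair
#3 head=6: and+st i6/i7 pair
#4 head=8: ld i8 no-port MEM/MEM
#5 head=9: st+bne i9/i10 pair
#6 head=11: add i11 RAW r3
#7 head=12: mul i12 WAW r2
#8 head=13: add i13 tail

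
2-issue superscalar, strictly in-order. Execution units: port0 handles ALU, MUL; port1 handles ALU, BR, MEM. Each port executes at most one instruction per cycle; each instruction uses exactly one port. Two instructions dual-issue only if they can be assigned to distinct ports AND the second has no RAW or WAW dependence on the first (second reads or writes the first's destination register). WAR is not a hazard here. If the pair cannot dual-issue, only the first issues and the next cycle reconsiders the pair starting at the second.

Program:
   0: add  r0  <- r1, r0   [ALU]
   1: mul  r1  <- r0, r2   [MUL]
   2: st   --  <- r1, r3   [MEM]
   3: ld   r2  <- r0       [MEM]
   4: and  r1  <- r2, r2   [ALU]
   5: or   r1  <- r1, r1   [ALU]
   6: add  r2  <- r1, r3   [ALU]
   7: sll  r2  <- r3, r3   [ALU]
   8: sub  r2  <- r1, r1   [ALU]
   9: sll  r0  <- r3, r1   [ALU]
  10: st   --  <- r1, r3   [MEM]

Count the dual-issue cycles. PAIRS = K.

PAIRS = 1

[0] i0  add  -- RAW r0
[1] i1  mul  -- RAW r1
[2] i2  st  -- no-port MEM/MEM
[3] i3  ld  -- RAW r2
[4] i4  and  -- RAW+WAW r1
[5] i5  or  -- RAW r1
[6] i6  add  -- WAW r2
[7] i7  sll  -- WAW r2
[8] i8/i9  sub+sll  -- dual
[9] i10  st  -- tail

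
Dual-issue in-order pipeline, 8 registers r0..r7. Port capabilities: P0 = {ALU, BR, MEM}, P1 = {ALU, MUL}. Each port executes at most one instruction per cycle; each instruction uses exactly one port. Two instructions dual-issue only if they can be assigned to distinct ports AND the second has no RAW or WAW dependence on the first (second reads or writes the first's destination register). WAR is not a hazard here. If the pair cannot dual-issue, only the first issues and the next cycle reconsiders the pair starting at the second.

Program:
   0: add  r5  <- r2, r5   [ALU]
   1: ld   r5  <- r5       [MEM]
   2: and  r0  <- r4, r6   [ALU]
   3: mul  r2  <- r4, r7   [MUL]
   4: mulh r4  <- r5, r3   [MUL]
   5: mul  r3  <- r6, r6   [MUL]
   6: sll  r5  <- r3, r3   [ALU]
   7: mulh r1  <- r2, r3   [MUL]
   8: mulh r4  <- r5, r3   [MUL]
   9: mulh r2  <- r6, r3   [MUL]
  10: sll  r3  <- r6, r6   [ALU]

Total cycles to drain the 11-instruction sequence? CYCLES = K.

CYCLES = 8

  cy0 -> i0 (add) RAW+WAW r5
  cy1 -> i1,i2 (ld+and) 2-wide
  cy2 -> i3 (mul) no-port MUL/MUL
  cy3 -> i4 (mulh) no-port MUL/MUL
  cy4 -> i5 (mul) RAW r3
  cy5 -> i6,i7 (sll+mulh) 2-wide
  cy6 -> i8 (mulh) no-port MUL/MUL
  cy7 -> i9,i10 (mulh+sll) 2-wide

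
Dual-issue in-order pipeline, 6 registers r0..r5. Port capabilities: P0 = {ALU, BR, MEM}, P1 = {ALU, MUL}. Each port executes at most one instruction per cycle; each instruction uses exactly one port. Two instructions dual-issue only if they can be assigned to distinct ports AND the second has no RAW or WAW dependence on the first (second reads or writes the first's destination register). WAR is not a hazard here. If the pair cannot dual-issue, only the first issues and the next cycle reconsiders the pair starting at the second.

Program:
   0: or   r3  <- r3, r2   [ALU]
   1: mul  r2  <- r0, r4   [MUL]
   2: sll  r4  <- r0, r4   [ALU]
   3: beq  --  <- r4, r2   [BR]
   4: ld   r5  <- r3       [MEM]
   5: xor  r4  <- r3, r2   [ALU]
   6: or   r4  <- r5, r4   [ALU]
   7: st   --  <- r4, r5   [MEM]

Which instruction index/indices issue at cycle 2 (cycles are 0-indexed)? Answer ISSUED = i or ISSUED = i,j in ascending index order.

c0: i0,i1 or.ALU mul.MUL  pair
c1: i2 sll.ALU  RAW r4
c2: i3 beq.BR  no-port BR/MEM
c3: i4,i5 ld.MEM xor.ALU  pair
c4: i6 or.ALU  RAW r4
c5: i7 st.MEM  tail

ISSUED = 3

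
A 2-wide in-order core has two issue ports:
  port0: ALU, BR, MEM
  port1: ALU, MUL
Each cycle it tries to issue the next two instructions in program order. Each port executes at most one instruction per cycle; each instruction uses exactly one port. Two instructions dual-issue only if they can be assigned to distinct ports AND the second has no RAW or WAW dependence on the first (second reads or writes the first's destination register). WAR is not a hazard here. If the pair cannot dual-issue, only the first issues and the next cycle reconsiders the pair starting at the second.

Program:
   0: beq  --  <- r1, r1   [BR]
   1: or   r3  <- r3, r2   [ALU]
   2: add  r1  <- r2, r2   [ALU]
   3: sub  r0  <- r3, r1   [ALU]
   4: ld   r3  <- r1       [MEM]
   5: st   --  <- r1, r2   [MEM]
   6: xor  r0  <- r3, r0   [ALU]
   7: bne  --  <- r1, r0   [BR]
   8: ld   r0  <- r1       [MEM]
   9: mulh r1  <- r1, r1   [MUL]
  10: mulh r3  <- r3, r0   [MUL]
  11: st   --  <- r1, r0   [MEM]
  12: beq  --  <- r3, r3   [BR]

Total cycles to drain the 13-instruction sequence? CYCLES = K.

#0 head=0: beq+or i0/i1 2-wide
#1 head=2: add i2 RAW r1
#2 head=3: sub+ld i3/i4 2-wide
#3 head=5: st+xor i5/i6 2-wide
#4 head=7: bne i7 no-port BR/MEM
#5 head=8: ld+mulh i8/i9 2-wide
#6 head=10: mulh+st i10/i11 2-wide
#7 head=12: beq i12 tail

CYCLES = 8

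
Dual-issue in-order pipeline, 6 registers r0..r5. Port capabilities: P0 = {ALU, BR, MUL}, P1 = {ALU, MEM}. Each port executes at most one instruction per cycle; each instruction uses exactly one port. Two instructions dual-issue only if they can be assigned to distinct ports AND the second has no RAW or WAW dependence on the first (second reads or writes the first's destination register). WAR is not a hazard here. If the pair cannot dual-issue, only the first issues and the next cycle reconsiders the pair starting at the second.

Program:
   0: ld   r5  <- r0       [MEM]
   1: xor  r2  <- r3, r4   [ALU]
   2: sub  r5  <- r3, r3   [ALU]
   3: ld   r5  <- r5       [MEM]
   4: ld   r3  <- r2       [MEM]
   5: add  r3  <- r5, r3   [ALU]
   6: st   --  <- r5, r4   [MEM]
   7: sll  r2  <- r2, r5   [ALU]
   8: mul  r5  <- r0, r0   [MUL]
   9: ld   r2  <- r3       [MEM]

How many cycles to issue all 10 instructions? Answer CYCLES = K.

CYCLES = 7

t=0 i0&i1:ld.MEM xor.ALU ; 2-wide
t=1 i2:sub.ALU ; RAW+WAW r5
t=2 i3:ld.MEM ; no-port MEM/MEM
t=3 i4:ld.MEM ; RAW+WAW r3
t=4 i5&i6:add.ALU st.MEM ; 2-wide
t=5 i7&i8:sll.ALU mul.MUL ; 2-wide
t=6 i9:ld.MEM ; tail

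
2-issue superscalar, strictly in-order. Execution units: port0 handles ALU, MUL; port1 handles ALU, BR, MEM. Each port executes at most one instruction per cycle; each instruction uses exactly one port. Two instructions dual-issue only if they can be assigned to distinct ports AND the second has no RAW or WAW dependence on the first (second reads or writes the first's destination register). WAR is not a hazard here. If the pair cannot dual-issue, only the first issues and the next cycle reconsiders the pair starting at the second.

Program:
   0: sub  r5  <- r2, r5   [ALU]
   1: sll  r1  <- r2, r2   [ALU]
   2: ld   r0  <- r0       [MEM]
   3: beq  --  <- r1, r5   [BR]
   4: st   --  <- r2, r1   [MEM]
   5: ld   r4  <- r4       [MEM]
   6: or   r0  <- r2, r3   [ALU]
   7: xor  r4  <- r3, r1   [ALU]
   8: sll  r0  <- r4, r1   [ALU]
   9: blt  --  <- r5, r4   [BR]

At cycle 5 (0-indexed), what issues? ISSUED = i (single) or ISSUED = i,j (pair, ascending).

0. sub sll @i0,i1  | pair
1. ld @i2  | no-port MEM/BR
2. beq @i3  | no-port BR/MEM
3. st @i4  | no-port MEM/MEM
4. ld or @i5,i6  | pair
5. xor @i7  | RAW r4
6. sll blt @i8,i9  | pair

ISSUED = 7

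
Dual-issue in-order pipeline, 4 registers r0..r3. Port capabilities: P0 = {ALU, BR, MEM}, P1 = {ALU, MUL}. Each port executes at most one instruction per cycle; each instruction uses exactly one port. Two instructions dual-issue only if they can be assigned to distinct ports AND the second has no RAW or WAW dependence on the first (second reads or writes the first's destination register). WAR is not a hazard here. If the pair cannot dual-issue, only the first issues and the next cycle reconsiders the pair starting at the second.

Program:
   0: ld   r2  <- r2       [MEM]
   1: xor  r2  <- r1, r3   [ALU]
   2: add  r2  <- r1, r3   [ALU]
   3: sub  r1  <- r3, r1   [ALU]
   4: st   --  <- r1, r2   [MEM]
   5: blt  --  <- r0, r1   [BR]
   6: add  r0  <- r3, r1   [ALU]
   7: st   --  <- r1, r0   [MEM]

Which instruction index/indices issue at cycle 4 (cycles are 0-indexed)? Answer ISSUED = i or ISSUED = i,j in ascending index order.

  cy0 -> i0 (ld.MEM) WAW r2
  cy1 -> i1 (xor.ALU) WAW r2
  cy2 -> i2&i3 (add.ALU/sub.ALU) 2-wide
  cy3 -> i4 (st.MEM) no-port MEM/BR
  cy4 -> i5&i6 (blt.BR/add.ALU) 2-wide
  cy5 -> i7 (st.MEM) tail

ISSUED = 5,6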